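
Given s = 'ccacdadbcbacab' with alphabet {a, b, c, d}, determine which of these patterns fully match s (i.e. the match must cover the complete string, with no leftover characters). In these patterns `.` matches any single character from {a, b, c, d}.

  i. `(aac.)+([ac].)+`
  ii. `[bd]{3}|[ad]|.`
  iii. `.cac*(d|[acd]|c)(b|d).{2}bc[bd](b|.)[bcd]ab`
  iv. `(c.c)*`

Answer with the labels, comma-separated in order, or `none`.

iii

i → no match — must start with 'aac'
ii → no match
iii → match
iv → no match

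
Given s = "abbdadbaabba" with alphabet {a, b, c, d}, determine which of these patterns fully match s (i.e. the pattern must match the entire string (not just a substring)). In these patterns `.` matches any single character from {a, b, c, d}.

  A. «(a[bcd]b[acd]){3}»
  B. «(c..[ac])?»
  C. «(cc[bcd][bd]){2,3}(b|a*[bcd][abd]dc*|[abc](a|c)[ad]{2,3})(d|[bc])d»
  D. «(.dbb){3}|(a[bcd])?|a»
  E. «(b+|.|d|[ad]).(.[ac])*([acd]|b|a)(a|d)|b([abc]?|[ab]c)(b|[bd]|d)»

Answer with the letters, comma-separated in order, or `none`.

A → match
B → no match
C → no match — must start with "cc"
D → no match
E → no match

A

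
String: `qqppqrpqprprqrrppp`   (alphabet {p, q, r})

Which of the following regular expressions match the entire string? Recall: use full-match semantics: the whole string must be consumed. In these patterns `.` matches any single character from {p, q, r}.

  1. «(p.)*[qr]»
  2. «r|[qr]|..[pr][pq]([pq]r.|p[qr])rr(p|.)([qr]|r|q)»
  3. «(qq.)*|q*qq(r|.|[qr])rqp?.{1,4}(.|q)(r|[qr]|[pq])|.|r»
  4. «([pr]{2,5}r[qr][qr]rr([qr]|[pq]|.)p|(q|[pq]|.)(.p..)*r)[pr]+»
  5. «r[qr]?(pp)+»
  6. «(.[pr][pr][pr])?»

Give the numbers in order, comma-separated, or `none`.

1 → no match
2 → no match
3 → no match
4 → match
5 → no match — must start with `r`
6 → no match

4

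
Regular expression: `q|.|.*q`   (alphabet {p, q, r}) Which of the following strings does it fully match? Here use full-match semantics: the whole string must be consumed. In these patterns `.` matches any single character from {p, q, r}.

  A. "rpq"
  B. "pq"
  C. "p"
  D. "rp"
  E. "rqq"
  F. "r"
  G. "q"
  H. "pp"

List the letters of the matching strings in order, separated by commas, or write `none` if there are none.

A. "rpq" → match
B. "pq" → match
C. "p" → match
D. "rp" → no match
E. "rqq" → match
F. "r" → match
G. "q" → match
H. "pp" → no match

A, B, C, E, F, G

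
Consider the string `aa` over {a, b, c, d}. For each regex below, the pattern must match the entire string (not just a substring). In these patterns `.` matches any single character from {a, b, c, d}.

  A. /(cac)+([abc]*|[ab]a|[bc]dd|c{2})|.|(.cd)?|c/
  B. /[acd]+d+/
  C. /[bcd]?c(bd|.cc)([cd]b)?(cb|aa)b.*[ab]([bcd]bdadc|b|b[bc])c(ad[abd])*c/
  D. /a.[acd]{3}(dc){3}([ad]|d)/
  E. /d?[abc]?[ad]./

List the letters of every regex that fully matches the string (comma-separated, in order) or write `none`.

E

A → no match
B → no match — must end with `d`
C → no match — must end with `c`
D → no match
E → match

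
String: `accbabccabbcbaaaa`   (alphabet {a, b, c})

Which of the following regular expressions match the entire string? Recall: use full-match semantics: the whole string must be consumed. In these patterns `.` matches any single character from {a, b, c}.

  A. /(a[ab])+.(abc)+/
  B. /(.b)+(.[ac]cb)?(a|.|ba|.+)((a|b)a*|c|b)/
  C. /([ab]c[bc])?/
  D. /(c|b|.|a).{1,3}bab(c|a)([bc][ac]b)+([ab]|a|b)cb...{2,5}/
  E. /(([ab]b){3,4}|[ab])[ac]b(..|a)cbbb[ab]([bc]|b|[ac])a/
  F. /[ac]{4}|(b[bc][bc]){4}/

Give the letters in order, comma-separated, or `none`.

A → no match — must end with `abc`
B → no match
C → no match
D → match
E → no match
F → no match

D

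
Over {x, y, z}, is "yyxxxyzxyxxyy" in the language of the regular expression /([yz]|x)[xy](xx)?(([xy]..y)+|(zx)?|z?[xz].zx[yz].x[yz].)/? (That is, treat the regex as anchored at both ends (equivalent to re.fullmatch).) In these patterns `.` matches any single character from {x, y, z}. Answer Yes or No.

Yes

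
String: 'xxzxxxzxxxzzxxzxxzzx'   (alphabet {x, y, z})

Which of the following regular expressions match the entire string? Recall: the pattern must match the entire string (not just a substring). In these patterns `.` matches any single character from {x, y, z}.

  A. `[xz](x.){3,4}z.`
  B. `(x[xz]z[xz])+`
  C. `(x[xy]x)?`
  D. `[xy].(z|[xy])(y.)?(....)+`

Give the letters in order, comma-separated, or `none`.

A → no match
B → match
C → no match
D → no match

B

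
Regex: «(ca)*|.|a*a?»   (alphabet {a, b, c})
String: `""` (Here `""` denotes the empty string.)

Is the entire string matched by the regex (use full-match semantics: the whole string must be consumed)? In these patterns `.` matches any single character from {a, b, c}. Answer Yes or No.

Yes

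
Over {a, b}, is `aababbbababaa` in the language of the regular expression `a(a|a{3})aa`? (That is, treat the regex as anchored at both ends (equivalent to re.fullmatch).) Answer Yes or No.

Every match must end with `aaa`, but `aababbbababaa` does not.

No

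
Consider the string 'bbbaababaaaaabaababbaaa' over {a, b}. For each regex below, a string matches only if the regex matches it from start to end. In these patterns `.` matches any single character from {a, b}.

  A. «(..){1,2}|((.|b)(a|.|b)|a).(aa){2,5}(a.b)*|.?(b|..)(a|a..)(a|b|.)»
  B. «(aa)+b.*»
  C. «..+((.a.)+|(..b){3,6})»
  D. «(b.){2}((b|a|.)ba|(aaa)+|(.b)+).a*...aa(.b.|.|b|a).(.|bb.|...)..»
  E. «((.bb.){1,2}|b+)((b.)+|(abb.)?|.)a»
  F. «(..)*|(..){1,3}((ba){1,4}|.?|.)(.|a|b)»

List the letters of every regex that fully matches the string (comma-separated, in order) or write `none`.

A → no match
B → no match — must start with 'aa'
C → match
D → match
E → no match
F → no match

C, D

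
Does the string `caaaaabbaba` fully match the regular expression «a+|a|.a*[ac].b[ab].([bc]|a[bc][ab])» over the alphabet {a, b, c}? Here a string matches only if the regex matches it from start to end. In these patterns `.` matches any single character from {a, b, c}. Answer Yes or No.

No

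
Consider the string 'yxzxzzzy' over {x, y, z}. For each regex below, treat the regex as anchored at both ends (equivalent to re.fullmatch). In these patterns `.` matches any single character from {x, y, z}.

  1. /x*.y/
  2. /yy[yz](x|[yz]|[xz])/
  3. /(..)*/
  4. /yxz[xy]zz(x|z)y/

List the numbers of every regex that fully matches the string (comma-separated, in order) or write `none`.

3, 4

1 → no match
2 → no match — must start with 'yy'
3 → match
4 → match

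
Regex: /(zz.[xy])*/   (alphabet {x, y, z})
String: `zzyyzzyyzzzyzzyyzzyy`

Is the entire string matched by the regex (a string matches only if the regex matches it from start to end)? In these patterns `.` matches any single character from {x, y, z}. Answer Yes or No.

Yes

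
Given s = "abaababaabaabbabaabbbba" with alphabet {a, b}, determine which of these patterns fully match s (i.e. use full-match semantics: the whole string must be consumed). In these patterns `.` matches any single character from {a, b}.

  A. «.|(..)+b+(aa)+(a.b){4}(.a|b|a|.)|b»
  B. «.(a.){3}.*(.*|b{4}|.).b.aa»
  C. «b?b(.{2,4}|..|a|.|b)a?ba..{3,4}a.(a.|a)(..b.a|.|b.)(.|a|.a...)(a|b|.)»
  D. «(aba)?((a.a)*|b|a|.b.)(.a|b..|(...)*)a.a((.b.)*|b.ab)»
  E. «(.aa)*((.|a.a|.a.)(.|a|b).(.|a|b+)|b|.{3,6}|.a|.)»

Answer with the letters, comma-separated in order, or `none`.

A → no match
B → no match — must end with "aa"
C → no match
D → match
E → no match

D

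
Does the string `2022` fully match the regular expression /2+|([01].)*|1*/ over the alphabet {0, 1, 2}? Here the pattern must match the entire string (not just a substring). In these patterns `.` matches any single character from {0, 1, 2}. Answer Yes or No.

No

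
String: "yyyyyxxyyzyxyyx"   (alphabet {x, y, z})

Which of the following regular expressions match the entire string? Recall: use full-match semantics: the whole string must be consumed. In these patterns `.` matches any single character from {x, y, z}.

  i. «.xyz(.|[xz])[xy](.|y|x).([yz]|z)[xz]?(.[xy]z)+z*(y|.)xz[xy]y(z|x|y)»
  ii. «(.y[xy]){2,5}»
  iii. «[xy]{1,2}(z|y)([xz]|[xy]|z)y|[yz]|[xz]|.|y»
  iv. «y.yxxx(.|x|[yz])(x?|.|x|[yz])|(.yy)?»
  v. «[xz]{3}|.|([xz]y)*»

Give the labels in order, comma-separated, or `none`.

i → no match
ii → match
iii → no match
iv → no match
v → no match

ii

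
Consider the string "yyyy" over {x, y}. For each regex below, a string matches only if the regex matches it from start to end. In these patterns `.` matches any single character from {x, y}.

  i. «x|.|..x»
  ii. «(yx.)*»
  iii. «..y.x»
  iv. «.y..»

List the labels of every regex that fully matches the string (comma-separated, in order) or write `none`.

iv

i → no match
ii → no match
iii → no match — must end with "x"
iv → match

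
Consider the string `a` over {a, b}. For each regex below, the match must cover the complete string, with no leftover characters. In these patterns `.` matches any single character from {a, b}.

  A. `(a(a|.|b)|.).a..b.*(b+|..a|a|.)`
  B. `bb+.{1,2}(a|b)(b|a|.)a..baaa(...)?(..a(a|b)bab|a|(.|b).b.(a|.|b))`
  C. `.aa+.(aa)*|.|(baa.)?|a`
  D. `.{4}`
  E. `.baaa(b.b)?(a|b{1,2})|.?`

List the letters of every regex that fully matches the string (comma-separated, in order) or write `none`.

A → no match
B → no match — must start with `bb`
C → match
D → no match
E → match

C, E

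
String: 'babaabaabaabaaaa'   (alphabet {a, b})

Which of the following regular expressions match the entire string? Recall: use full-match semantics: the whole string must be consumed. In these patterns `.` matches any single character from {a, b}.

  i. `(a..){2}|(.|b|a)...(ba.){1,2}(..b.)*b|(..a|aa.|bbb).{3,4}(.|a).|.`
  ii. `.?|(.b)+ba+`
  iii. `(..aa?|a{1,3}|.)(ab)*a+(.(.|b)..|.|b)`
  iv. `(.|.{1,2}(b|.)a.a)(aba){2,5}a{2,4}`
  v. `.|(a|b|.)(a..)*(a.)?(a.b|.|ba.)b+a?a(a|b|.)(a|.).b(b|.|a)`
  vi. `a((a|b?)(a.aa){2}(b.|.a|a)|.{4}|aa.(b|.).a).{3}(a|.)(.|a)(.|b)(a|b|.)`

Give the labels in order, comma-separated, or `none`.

i → no match
ii → no match
iii → no match
iv → match
v → no match
vi → no match — must start with 'a'

iv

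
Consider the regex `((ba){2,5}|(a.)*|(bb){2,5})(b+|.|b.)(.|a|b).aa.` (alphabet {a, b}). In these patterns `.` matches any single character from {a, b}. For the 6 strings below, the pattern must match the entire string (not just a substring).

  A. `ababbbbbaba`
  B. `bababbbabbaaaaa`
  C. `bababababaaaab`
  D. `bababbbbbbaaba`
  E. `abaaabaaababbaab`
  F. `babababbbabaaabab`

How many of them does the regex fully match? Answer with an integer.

2

A → no match
B → no match
C → match
D → no match
E → match
F → no match
Total matched: 2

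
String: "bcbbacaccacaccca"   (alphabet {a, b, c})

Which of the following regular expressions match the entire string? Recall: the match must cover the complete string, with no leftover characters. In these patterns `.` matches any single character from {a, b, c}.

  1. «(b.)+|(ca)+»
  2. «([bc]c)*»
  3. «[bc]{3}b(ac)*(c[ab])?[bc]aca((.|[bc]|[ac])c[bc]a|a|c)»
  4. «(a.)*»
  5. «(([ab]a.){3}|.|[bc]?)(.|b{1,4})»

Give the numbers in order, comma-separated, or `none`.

3

1 → no match
2 → no match
3 → match
4 → no match
5 → no match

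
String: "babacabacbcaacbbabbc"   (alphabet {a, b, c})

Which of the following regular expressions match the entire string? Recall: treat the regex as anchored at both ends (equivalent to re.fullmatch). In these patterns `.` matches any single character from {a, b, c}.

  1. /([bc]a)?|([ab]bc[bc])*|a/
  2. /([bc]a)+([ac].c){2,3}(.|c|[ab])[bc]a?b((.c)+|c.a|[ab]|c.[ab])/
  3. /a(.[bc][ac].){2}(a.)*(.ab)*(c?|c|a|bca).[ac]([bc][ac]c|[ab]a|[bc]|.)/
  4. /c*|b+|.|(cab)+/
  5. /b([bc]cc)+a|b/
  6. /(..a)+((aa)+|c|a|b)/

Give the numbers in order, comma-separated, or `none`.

1 → no match
2 → match
3 → no match — must start with "a"
4 → no match
5 → no match
6 → no match

2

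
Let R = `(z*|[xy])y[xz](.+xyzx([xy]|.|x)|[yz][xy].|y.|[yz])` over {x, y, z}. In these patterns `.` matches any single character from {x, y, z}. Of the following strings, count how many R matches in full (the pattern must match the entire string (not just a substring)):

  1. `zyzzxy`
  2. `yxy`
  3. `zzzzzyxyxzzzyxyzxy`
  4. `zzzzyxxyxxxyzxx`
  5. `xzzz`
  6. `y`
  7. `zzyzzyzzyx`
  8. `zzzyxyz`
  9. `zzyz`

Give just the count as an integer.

1 → match
2 → match
3 → match
4 → match
5 → no match
6 → no match
7 → no match
8 → match
9 → no match
Total matched: 5

5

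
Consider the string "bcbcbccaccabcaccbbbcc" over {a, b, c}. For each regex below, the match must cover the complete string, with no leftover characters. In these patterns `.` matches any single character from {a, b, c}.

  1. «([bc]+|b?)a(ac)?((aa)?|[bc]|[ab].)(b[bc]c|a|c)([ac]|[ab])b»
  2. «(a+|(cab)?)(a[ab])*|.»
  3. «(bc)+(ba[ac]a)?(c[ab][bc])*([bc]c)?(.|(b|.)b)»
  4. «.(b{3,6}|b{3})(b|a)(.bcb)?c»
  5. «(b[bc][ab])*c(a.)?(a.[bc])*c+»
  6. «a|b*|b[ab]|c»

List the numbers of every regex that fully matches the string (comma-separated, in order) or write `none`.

1 → no match — must end with "b"
2 → no match
3 → match
4 → no match
5 → no match
6 → no match

3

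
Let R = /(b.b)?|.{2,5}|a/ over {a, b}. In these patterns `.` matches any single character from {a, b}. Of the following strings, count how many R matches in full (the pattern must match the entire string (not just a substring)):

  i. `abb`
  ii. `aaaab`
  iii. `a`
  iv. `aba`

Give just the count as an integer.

4

i → match
ii → match
iii → match
iv → match
Total matched: 4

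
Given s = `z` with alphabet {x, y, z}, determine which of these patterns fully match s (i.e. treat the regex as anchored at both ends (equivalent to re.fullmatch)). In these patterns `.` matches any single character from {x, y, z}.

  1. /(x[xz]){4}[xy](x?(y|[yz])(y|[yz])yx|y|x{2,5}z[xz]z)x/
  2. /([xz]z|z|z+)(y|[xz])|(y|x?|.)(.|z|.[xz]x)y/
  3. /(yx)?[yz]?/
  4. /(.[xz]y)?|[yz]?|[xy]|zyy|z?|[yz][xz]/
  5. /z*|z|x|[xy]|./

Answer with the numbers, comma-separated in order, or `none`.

3, 4, 5

1 → no match — must start with `x`
2 → no match
3 → match
4 → match
5 → match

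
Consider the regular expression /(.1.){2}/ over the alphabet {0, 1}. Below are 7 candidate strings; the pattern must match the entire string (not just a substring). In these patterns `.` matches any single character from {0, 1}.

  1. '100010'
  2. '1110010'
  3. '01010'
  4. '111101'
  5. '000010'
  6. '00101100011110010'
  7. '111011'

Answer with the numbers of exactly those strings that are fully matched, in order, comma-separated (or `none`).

7

1 → no match
2 → no match
3 → no match
4 → no match
5 → no match
6 → no match
7 → match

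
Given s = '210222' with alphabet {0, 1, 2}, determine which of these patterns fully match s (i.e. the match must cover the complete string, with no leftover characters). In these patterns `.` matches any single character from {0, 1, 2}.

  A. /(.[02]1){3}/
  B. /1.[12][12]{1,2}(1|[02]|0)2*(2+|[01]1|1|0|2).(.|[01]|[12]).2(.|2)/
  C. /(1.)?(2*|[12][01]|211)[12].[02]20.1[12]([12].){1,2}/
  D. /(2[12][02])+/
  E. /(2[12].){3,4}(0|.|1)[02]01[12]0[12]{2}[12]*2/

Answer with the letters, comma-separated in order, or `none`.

A → no match — must end with '1'
B → no match — must start with '1'
C → no match
D → match
E → no match

D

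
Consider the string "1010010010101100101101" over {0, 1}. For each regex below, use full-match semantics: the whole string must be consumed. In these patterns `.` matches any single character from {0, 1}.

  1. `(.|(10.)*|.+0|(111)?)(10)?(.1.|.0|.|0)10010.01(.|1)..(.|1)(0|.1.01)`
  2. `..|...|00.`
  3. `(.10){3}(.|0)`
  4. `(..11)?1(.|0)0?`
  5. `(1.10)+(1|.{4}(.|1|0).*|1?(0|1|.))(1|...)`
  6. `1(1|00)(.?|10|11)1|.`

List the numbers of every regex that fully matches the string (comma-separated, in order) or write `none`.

1, 5

1 → match
2 → no match
3 → no match
4 → no match
5 → match
6 → no match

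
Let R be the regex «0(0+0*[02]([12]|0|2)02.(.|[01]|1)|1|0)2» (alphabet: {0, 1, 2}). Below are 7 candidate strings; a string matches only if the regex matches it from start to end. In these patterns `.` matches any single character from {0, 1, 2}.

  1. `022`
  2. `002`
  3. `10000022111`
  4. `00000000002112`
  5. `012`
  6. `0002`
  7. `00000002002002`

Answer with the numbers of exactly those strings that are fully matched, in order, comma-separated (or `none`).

2, 4, 5, 7

1 → no match
2 → match
3 → no match — must start with `0`
4 → match
5 → match
6 → no match
7 → match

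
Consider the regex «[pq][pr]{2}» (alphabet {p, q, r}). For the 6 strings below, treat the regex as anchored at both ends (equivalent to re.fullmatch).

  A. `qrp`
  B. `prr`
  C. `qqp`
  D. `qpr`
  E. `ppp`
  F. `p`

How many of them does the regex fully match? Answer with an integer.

A. `qrp` → match
B. `prr` → match
C. `qqp` → no match
D. `qpr` → match
E. `ppp` → match
F. `p` → no match
Total matched: 4

4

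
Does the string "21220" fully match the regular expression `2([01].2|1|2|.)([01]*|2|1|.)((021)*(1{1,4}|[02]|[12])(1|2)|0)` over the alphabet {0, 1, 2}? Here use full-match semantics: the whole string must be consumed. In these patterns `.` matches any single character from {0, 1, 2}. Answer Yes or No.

Yes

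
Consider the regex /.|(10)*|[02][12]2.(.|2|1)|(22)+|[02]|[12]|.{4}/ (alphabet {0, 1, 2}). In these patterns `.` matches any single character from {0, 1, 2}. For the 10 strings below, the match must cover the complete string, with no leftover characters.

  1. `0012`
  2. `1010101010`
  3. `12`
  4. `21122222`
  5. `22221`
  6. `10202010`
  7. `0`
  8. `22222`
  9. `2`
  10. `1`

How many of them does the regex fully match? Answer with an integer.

1 → match
2 → match
3 → no match
4 → no match
5 → match
6 → no match
7 → match
8 → match
9 → match
10 → match
Total matched: 7

7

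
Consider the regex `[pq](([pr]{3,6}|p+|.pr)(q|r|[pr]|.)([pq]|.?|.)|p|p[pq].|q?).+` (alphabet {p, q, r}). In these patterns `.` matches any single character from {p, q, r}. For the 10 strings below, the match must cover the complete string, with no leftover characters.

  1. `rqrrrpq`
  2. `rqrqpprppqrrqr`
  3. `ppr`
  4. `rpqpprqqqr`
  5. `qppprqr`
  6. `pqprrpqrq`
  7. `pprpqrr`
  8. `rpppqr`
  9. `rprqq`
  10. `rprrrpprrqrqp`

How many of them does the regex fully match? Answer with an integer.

4

1 → no match
2 → no match
3 → match
4 → no match
5 → match
6 → match
7 → match
8 → no match
9 → no match
10 → no match
Total matched: 4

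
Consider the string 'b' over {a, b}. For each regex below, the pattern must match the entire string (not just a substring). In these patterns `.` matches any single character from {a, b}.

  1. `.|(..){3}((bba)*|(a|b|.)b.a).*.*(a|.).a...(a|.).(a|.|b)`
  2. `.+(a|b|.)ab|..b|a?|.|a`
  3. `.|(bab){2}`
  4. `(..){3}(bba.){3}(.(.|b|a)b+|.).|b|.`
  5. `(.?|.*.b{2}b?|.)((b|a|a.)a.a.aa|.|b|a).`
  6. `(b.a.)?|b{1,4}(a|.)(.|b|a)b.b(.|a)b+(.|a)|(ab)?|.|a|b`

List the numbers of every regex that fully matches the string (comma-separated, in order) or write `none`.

1, 2, 3, 4, 6

1 → match
2 → match
3 → match
4 → match
5 → no match
6 → match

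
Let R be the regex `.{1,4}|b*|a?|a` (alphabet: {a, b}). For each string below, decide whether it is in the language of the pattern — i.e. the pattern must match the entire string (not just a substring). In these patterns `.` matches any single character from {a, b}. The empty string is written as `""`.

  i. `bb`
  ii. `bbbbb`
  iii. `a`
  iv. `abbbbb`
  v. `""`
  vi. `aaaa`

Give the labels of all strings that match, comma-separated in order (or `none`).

i → match
ii → match
iii → match
iv → no match
v → match
vi → match

i, ii, iii, v, vi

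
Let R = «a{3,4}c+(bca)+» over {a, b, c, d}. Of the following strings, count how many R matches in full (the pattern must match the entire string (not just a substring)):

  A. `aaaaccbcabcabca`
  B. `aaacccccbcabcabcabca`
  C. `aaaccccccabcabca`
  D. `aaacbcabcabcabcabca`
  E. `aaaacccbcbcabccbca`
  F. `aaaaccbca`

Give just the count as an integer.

4

A → match
B → match
C → no match
D → match
E → no match
F. `aaaaccbca` → match
Total matched: 4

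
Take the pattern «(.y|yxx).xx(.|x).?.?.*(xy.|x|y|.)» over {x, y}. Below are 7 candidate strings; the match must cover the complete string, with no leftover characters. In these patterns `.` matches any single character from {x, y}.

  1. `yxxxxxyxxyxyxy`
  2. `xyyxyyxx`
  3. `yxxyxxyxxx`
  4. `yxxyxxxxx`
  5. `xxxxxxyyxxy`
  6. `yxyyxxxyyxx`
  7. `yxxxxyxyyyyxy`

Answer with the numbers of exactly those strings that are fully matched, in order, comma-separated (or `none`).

1, 3, 4

1 → match
2 → no match
3 → match
4 → match
5 → no match
6 → no match
7 → no match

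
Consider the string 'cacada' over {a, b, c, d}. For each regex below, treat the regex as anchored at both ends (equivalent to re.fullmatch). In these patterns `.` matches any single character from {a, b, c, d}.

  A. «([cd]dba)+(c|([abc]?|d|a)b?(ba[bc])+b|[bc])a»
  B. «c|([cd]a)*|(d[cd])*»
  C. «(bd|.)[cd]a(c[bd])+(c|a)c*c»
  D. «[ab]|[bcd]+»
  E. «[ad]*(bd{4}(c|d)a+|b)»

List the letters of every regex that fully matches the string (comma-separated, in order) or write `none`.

B

A → no match
B → match
C → no match — must end with 'c'
D → no match
E → no match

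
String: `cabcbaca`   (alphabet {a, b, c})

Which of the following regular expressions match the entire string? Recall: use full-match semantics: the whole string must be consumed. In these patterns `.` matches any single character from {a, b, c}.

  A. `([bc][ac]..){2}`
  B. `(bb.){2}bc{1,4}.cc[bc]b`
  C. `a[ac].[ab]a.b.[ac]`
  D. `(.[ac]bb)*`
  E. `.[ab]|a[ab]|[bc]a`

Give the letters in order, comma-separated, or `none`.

A → match
B → no match — must start with `bb`
C → no match — must start with `a`
D → no match
E → no match

A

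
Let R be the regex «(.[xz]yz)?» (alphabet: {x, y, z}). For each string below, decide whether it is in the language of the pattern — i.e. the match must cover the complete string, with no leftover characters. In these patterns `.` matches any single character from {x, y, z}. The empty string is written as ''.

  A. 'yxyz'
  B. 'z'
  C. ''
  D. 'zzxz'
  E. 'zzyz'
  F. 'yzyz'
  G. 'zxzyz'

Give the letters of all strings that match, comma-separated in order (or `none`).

A, C, E, F

A → match
B → no match
C → match
D → no match
E → match
F → match
G → no match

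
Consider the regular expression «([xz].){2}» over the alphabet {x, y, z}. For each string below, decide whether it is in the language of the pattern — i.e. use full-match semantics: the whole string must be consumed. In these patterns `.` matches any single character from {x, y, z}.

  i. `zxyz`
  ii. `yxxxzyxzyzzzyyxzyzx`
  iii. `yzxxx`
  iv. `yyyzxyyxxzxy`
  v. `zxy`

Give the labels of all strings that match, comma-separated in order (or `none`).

i → no match
ii → no match
iii → no match
iv → no match
v → no match

none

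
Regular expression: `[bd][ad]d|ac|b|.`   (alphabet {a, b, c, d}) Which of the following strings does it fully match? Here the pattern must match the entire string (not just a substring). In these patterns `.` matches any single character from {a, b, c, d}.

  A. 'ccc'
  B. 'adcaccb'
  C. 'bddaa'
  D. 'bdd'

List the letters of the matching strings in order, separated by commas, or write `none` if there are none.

D

A. 'ccc' → no match
B. 'adcaccb' → no match
C. 'bddaa' → no match
D. 'bdd' → match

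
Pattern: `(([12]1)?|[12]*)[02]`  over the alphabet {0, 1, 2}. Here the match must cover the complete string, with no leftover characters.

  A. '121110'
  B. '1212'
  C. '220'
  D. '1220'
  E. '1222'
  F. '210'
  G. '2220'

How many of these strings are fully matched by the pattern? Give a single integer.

A → match
B → match
C → match
D → match
E → match
F → match
G → match
Total matched: 7

7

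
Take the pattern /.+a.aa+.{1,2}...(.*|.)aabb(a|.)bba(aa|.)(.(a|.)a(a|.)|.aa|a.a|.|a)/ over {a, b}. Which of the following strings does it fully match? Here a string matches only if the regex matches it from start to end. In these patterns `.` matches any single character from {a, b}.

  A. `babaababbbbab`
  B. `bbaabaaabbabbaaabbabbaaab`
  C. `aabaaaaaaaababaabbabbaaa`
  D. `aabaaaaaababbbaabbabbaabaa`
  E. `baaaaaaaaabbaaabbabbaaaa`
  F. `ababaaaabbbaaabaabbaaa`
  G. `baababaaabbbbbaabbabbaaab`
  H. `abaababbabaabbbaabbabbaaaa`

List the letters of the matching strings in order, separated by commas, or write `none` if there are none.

B, C, D, E, G

A → no match
B → match
C → match
D → match
E → match
F → no match
G → match
H → no match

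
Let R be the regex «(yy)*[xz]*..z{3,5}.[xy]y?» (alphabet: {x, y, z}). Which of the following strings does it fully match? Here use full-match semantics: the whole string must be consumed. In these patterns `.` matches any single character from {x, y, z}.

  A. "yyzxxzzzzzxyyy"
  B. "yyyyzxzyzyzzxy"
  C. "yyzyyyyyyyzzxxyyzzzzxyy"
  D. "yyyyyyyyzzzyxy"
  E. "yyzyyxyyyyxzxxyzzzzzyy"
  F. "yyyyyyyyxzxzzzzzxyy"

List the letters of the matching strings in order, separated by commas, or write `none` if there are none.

D, F

A → no match
B → no match
C → no match
D → match
E → no match
F → match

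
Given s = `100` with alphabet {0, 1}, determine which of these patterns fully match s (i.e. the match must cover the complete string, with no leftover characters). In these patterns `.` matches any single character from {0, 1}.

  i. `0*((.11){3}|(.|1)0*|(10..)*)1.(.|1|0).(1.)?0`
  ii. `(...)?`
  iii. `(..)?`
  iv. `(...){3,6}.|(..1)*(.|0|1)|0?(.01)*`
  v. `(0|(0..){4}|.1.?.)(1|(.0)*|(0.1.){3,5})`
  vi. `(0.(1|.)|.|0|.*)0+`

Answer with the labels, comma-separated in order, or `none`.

i → no match
ii → match
iii → no match
iv → no match
v → no match
vi → match

ii, vi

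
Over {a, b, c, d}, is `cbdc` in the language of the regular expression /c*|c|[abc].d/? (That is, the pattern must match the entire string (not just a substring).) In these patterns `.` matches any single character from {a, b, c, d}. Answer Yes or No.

No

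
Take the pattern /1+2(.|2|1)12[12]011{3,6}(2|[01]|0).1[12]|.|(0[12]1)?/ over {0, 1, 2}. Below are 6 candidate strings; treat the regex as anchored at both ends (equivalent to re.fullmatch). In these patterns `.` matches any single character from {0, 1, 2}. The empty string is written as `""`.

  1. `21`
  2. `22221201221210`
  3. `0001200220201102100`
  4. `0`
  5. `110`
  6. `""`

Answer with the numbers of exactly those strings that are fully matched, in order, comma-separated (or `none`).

4, 6

1. `21` → no match
2 → no match
3 → no match
4. `0` → match
5. `110` → no match
6. `""` → match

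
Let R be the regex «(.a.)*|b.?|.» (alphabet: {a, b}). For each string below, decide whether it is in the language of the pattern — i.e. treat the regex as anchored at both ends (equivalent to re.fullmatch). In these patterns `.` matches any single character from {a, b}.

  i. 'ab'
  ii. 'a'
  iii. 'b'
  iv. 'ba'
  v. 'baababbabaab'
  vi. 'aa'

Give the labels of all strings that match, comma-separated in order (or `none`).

i → no match
ii → match
iii → match
iv → match
v → match
vi → no match

ii, iii, iv, v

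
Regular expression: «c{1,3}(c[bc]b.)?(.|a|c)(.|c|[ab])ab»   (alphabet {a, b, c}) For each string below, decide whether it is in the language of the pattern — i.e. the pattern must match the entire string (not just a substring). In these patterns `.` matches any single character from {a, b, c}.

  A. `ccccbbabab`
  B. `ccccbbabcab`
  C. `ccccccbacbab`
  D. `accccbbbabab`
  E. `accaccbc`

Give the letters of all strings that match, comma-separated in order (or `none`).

A. `ccccbbabab` → match
B. `ccccbbabcab` → match
C. `ccccccbacbab` → no match
D. `accccbbbabab` → no match — must start with `c`
E. `accaccbc` → no match — must start with `c`

A, B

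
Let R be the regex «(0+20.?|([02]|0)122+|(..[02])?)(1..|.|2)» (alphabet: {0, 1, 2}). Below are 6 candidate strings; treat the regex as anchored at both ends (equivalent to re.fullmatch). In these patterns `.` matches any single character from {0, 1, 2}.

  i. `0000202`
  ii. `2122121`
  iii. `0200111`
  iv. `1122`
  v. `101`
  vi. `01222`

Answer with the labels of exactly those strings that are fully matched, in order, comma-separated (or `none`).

i, ii, iii, iv, v, vi

i → match
ii → match
iii → match
iv → match
v → match
vi → match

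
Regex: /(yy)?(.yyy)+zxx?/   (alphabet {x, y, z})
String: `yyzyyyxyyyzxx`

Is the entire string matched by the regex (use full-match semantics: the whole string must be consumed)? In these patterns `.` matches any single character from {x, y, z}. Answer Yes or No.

Yes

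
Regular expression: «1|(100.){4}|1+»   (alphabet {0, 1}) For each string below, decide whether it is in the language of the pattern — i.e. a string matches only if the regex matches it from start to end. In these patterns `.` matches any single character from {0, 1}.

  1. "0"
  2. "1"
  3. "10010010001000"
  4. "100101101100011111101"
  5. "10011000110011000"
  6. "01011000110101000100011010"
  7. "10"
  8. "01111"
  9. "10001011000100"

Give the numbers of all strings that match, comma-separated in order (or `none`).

1. "0" → no match
2. "1" → match
3 → no match
4 → no match
5 → no match
6 → no match
7. "10" → no match
8. "01111" → no match
9 → no match

2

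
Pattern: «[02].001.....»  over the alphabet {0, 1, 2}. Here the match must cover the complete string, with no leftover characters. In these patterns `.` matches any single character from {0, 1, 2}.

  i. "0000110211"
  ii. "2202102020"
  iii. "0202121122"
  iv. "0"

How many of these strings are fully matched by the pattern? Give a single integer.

i → match
ii → no match
iii → no match
iv → no match
Total matched: 1

1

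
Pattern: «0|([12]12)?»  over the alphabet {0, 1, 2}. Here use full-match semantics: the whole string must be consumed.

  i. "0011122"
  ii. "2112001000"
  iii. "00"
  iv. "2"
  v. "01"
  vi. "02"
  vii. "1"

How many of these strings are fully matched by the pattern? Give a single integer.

0

i → no match
ii → no match
iii → no match
iv → no match
v → no match
vi → no match
vii → no match
Total matched: 0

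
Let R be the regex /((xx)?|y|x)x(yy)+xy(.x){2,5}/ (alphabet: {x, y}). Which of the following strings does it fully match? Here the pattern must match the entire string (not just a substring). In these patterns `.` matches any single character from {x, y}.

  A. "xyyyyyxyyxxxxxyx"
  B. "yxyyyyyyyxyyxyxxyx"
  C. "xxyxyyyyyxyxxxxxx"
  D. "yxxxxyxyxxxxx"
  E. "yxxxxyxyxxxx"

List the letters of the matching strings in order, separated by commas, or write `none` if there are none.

none

A → no match
B → no match
C → no match
D → no match
E. "yxxxxyxyxxxx" → no match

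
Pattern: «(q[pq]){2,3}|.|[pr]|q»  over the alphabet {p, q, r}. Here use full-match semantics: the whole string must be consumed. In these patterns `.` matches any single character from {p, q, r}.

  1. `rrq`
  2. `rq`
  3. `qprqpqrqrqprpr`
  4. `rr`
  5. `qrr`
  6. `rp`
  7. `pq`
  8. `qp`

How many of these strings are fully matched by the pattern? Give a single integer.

1 → no match
2 → no match
3 → no match
4 → no match
5 → no match
6 → no match
7 → no match
8 → no match
Total matched: 0

0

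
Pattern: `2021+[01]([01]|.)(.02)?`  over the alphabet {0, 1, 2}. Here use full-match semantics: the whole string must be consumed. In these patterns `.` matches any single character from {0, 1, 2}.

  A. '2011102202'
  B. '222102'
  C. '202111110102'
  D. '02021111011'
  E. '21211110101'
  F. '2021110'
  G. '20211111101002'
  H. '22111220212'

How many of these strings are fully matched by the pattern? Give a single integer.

3

A → no match — must start with '2021'
B → no match — must start with '2021'
C → match
D → no match — must start with '2021'
E → no match — must start with '2021'
F → match
G → match
H → no match — must start with '2021'
Total matched: 3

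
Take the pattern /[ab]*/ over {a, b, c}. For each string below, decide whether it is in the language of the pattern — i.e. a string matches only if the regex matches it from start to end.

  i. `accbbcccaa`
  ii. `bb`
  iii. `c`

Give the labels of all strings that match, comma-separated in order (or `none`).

ii

i. `accbbcccaa` → no match
ii. `bb` → match
iii. `c` → no match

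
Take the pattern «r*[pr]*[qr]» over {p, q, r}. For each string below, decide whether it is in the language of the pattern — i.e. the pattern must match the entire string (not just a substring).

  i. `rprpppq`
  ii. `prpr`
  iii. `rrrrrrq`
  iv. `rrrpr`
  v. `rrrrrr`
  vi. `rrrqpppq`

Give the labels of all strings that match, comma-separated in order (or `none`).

i, ii, iii, iv, v

i → match
ii → match
iii → match
iv → match
v → match
vi → no match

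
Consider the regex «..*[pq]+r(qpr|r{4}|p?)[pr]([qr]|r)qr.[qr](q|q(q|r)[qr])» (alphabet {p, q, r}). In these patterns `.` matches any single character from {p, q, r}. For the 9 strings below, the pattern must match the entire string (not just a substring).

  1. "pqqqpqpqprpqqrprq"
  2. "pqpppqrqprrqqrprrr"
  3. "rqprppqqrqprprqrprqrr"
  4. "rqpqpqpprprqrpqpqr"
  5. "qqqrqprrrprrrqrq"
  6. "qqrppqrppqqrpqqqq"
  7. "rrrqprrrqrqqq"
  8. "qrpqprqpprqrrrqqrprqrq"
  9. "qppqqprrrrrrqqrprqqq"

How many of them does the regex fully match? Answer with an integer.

5

1 → match
2 → no match
3 → match
4 → no match
5 → no match
6 → match
7 → match
8 → no match
9 → match
Total matched: 5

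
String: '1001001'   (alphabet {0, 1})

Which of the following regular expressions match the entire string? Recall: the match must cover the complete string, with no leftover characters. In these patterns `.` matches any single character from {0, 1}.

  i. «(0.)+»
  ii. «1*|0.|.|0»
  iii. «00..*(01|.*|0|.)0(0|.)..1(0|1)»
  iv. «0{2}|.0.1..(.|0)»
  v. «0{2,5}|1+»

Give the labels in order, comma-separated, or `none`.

i → no match — must start with '0'
ii → no match
iii → no match — must start with '00'
iv → match
v → no match

iv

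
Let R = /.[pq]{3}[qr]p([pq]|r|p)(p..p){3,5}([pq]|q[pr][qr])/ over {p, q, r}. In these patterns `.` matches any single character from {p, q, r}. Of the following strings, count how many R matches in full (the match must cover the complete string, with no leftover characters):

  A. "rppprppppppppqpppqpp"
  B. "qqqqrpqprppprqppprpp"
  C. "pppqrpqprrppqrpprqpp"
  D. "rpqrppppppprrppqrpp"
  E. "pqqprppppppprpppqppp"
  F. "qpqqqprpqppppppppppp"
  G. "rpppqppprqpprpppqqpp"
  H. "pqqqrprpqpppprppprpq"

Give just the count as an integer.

7

A → match
B → match
C → match
D → no match
E → match
F → match
G → match
H → match
Total matched: 7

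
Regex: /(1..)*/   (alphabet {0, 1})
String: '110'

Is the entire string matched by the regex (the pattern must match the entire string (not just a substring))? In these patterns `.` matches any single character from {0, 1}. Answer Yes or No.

Yes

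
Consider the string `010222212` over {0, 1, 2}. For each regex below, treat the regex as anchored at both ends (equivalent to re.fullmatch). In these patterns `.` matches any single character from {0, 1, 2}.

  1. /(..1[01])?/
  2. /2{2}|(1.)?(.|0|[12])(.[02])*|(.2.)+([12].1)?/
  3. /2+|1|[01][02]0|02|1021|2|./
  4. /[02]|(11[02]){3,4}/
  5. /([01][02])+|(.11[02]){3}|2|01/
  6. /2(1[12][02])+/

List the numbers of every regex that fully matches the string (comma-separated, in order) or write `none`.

2

1 → no match
2 → match
3 → no match
4 → no match
5 → no match
6 → no match — must start with `21`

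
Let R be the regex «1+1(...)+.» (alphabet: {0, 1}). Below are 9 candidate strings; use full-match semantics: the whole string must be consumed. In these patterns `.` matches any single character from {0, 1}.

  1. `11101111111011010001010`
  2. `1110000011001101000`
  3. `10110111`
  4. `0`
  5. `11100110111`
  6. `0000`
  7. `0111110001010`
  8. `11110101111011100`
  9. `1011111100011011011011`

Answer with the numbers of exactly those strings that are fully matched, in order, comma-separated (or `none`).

2, 8

1 → no match
2 → match
3 → no match
4 → no match — must start with `1`
5 → no match
6 → no match — must start with `1`
7 → no match — must start with `1`
8 → match
9 → no match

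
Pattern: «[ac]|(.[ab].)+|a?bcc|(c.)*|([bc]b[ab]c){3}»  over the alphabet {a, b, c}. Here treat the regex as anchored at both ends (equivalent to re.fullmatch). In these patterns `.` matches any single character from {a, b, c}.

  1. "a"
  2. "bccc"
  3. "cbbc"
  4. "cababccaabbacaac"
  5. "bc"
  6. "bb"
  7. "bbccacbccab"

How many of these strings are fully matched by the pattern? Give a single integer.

1 → match
2 → no match
3 → no match
4 → no match
5 → no match
6 → no match
7 → no match
Total matched: 1

1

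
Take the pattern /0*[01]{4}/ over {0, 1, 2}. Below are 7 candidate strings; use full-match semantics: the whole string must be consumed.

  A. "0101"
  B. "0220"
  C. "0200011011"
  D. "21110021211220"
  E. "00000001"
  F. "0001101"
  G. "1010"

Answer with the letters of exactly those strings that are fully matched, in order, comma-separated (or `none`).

A, E, F, G

A → match
B → no match
C → no match
D → no match
E → match
F → match
G → match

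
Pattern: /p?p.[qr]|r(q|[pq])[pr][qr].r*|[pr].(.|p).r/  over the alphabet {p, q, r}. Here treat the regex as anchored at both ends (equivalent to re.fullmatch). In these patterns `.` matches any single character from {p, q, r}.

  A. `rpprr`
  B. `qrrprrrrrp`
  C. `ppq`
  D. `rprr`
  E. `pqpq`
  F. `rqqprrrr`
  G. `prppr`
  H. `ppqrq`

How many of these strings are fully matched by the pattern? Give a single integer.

3

A → match
B → no match
C → match
D → no match
E → no match
F → no match
G → match
H → no match
Total matched: 3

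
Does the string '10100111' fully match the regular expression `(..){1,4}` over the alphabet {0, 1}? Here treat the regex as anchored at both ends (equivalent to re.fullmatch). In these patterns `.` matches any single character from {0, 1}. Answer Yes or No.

Yes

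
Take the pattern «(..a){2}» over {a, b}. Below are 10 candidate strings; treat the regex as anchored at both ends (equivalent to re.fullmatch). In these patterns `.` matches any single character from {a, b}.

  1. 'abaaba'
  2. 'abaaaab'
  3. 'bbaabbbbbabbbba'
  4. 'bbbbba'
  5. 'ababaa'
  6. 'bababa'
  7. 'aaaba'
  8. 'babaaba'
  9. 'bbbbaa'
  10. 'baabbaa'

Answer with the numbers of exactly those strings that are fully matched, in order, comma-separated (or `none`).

1, 5

1 → match
2 → no match — must end with 'a'
3 → no match
4 → no match
5 → match
6 → no match
7 → no match
8 → no match
9 → no match
10 → no match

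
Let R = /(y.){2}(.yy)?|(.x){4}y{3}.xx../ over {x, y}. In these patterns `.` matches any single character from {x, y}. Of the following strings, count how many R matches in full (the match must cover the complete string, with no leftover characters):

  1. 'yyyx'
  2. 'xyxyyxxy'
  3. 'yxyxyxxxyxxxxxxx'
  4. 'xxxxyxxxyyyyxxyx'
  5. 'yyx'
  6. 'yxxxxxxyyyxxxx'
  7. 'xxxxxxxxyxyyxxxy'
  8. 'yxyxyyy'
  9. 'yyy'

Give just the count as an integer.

1 → match
2 → no match
3 → no match
4 → match
5 → no match
6 → no match
7 → no match
8 → match
9 → no match
Total matched: 3

3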